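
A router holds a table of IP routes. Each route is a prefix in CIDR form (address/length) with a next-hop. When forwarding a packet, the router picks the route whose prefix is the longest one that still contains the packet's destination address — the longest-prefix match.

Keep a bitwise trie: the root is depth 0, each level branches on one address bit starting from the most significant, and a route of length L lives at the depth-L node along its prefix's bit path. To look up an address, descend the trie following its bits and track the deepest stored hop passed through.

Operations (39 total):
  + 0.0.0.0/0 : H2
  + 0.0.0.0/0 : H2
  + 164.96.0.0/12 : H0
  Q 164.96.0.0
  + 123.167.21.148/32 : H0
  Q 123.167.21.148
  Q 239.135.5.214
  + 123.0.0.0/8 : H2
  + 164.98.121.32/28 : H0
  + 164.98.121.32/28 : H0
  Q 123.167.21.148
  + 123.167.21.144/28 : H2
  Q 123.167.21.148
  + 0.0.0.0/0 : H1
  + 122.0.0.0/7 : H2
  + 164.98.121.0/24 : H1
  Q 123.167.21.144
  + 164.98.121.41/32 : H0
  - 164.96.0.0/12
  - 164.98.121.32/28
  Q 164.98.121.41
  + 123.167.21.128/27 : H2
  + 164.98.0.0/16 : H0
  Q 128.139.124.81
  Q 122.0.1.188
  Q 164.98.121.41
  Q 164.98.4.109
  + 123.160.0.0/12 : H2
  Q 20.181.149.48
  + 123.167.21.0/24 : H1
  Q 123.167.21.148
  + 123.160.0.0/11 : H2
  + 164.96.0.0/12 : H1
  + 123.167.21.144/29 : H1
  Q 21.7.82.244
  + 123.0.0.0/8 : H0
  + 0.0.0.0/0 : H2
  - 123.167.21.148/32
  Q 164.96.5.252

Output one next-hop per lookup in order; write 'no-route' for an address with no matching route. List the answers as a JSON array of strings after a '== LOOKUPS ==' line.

Trace:
  add 0.0.0.0/0 -> H2 at depth 0
  add 0.0.0.0/0 -> H2 at depth 0
  add 164.96.0.0/12 -> H0 at depth 12
  ? 164.96.0.0  path d0:H2→d1:-→d2:-→d3:-→d4:-→d5:-→d6:-→d7:-→d8:-→d9:-→d10:-→d11:-→d12:H0  best=H0
  add 123.167.21.148/32 -> H0 at depth 32
  ? 123.167.21.148  path d0:H2→d1:-→d2:-→d3:-→d4:-→d5:-→d6:-→d7:-→d8:-→d9:-→d10:-→d11:-→d12:-→d13:-→d14:-→d15:-→d16:-→d17:-→d18:-→d19:-→d20:-→d21:-→d22:-→d23:-→d24:-→d25:-→d26:-→d27:-→d28:-→d29:-→d30:-→d31:-→d32:H0  best=H0
  ? 239.135.5.214  path d0:H2→d1:-  best=H2
  add 123.0.0.0/8 -> H2 at depth 8
  add 164.98.121.32/28 -> H0 at depth 28
  add 164.98.121.32/28 -> H0 at depth 28
  ? 123.167.21.148  path d0:H2→d1:-→d2:-→d3:-→d4:-→d5:-→d6:-→d7:-→d8:H2→d9:-→d10:-→d11:-→d12:-→d13:-→d14:-→d15:-→d16:-→d17:-→d18:-→d19:-→d20:-→d21:-→d22:-→d23:-→d24:-→d25:-→d26:-→d27:-→d28:-→d29:-→d30:-→d31:-→d32:H0  best=H0
  add 123.167.21.144/28 -> H2 at depth 28
  ? 123.167.21.148  path d0:H2→d1:-→d2:-→d3:-→d4:-→d5:-→d6:-→d7:-→d8:H2→d9:-→d10:-→d11:-→d12:-→d13:-→d14:-→d15:-→d16:-→d17:-→d18:-→d19:-→d20:-→d21:-→d22:-→d23:-→d24:-→d25:-→d26:-→d27:-→d28:H2→d29:-→d30:-→d31:-→d32:H0  best=H0
  add 0.0.0.0/0 -> H1 at depth 0
  add 122.0.0.0/7 -> H2 at depth 7
  add 164.98.121.0/24 -> H1 at depth 24
  ? 123.167.21.144  path d0:H1→d1:-→d2:-→d3:-→d4:-→d5:-→d6:-→d7:H2→d8:H2→d9:-→d10:-→d11:-→d12:-→d13:-→d14:-→d15:-→d16:-→d17:-→d18:-→d19:-→d20:-→d21:-→d22:-→d23:-→d24:-→d25:-→d26:-→d27:-→d28:H2→d29:-  best=H2
  add 164.98.121.41/32 -> H0 at depth 32
  del 164.96.0.0/12 (clear depth 12)
  del 164.98.121.32/28 (clear depth 28)
  ? 164.98.121.41  path d0:H1→d1:-→d2:-→d3:-→d4:-→d5:-→d6:-→d7:-→d8:-→d9:-→d10:-→d11:-→d12:-→d13:-→d14:-→d15:-→d16:-→d17:-→d18:-→d19:-→d20:-→d21:-→d22:-→d23:-→d24:H1→d25:-→d26:-→d27:-→d28:-→d29:-→d30:-→d31:-→d32:H0  best=H0
  add 123.167.21.128/27 -> H2 at depth 27
  add 164.98.0.0/16 -> H0 at depth 16
  ? 128.139.124.81  path d0:H1→d1:-→d2:-  best=H1
  ? 122.0.1.188  path d0:H1→d1:-→d2:-→d3:-→d4:-→d5:-→d6:-→d7:H2  best=H2
  ? 164.98.121.41  path d0:H1→d1:-→d2:-→d3:-→d4:-→d5:-→d6:-→d7:-→d8:-→d9:-→d10:-→d11:-→d12:-→d13:-→d14:-→d15:-→d16:H0→d17:-→d18:-→d19:-→d20:-→d21:-→d22:-→d23:-→d24:H1→d25:-→d26:-→d27:-→d28:-→d29:-→d30:-→d31:-→d32:H0  best=H0
  ? 164.98.4.109  path d0:H1→d1:-→d2:-→d3:-→d4:-→d5:-→d6:-→d7:-→d8:-→d9:-→d10:-→d11:-→d12:-→d13:-→d14:-→d15:-→d16:H0→d17:-  best=H0
  add 123.160.0.0/12 -> H2 at depth 12
  ? 20.181.149.48  path d0:H1→d1:-  best=H1
  add 123.167.21.0/24 -> H1 at depth 24
  ? 123.167.21.148  path d0:H1→d1:-→d2:-→d3:-→d4:-→d5:-→d6:-→d7:H2→d8:H2→d9:-→d10:-→d11:-→d12:H2→d13:-→d14:-→d15:-→d16:-→d17:-→d18:-→d19:-→d20:-→d21:-→d22:-→d23:-→d24:H1→d25:-→d26:-→d27:H2→d28:H2→d29:-→d30:-→d31:-→d32:H0  best=H0
  add 123.160.0.0/11 -> H2 at depth 11
  add 164.96.0.0/12 -> H1 at depth 12
  add 123.167.21.144/29 -> H1 at depth 29
  ? 21.7.82.244  path d0:H1→d1:-  best=H1
  add 123.0.0.0/8 -> H0 at depth 8
  add 0.0.0.0/0 -> H2 at depth 0
  del 123.167.21.148/32 (clear depth 32)
  ? 164.96.5.252  path d0:H2→d1:-→d2:-→d3:-→d4:-→d5:-→d6:-→d7:-→d8:-→d9:-→d10:-→d11:-→d12:H1→d13:-→d14:-  best=H1

== LOOKUPS ==
["H0","H0","H2","H0","H0","H2","H0","H1","H2","H0","H0","H1","H0","H1","H1"]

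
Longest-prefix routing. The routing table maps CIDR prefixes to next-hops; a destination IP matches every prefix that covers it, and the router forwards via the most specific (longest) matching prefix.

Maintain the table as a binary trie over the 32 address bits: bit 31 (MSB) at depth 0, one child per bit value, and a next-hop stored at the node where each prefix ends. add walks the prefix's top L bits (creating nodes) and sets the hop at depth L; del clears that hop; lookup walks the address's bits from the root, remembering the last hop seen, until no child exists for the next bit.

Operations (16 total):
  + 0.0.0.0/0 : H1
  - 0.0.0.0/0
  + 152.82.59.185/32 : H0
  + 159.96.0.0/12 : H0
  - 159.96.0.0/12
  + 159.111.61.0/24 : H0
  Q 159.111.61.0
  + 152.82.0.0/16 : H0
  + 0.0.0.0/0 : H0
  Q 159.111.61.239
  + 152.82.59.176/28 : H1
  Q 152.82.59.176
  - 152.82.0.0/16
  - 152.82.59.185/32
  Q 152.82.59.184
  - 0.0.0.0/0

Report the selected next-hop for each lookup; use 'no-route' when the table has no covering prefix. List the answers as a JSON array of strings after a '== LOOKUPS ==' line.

Apply in order:
  add 0.0.0.0/0 -> H1 at depth 0
  - 0.0.0.0/0 clear@0
  add 152.82.59.185/32 -> H0 at depth 32
  add 159.96.0.0/12 -> H0 at depth 12
  - 159.96.0.0/12 clear@12
  add 159.111.61.0/24 -> H0 at depth 24
  ? 159.111.61.0  path d0:-→d1:-→d2:-→d3:-→d4:-→d5:-→d6:-→d7:-→d8:-→d9:-→d10:-→d11:-→d12:-→d13:-→d14:-→d15:-→d16:-→d17:-→d18:-→d19:-→d20:-→d21:-→d22:-→d23:-→d24:H0  best=H0
  add 152.82.0.0/16 -> H0 at depth 16
  add 0.0.0.0/0 -> H0 at depth 0
  ? 159.111.61.239  path d0:H0→d1:-→d2:-→d3:-→d4:-→d5:-→d6:-→d7:-→d8:-→d9:-→d10:-→d11:-→d12:-→d13:-→d14:-→d15:-→d16:-→d17:-→d18:-→d19:-→d20:-→d21:-→d22:-→d23:-→d24:H0  best=H0
  add 152.82.59.176/28 -> H1 at depth 28
  ? 152.82.59.176  path d0:H0→d1:-→d2:-→d3:-→d4:-→d5:-→d6:-→d7:-→d8:-→d9:-→d10:-→d11:-→d12:-→d13:-→d14:-→d15:-→d16:H0→d17:-→d18:-→d19:-→d20:-→d21:-→d22:-→d23:-→d24:-→d25:-→d26:-→d27:-→d28:H1  best=H1
  - 152.82.0.0/16 clear@16
  - 152.82.59.185/32 clear@32
  ? 152.82.59.184  path d0:H0→d1:-→d2:-→d3:-→d4:-→d5:-→d6:-→d7:-→d8:-→d9:-→d10:-→d11:-→d12:-→d13:-→d14:-→d15:-→d16:-→d17:-→d18:-→d19:-→d20:-→d21:-→d22:-→d23:-→d24:-→d25:-→d26:-→d27:-→d28:H1→d29:-→d30:-→d31:-  best=H1
  - 0.0.0.0/0 clear@0

== LOOKUPS ==
["H0","H0","H1","H1"]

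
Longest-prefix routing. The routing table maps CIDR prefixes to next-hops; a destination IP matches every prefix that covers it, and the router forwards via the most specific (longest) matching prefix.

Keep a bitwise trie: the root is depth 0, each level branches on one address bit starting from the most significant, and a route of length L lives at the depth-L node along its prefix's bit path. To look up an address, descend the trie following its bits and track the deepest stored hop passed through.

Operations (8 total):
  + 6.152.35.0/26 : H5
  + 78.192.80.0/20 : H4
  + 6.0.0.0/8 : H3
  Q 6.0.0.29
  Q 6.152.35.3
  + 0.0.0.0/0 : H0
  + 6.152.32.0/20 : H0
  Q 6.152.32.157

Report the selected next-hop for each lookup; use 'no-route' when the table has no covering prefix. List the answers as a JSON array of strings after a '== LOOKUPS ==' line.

Apply in order:
  + 6.152.35.0/26 (H5) depth=26
  + 78.192.80.0/20 (H4) depth=20
  + 6.0.0.0/8 (H3) depth=8
  Q 6.0.0.29: descend 00000110 ; hops seen [H3] ; pick H3
  Q 6.152.35.3: descend 00000110100110000010001100 ; hops seen [H3,H5] ; pick H5
  + 0.0.0.0/0 (H0) depth=0
  + 6.152.32.0/20 (H0) depth=20
  Q 6.152.32.157: descend 0000011010011000001000 ; hops seen [H0,H3,H0] ; pick H0

== LOOKUPS ==
["H3","H5","H0"]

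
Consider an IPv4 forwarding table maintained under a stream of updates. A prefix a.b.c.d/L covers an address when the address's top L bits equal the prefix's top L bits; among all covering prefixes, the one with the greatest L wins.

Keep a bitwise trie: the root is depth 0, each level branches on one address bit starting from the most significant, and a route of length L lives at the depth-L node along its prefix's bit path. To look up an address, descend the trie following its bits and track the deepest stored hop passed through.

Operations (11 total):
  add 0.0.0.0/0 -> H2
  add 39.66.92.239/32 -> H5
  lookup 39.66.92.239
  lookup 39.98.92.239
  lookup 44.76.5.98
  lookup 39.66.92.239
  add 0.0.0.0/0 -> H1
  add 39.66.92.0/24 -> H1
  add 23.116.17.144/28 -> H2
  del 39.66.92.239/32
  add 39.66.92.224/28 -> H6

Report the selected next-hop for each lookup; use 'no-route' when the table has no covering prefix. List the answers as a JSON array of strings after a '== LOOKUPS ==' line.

Process each operation:
  + 0.0.0.0/0 (H2) depth=0
  + 39.66.92.239/32 (H5) depth=32
  ? 39.66.92.239  path d0:H2→d1:-→d2:-→d3:-→d4:-→d5:-→d6:-→d7:-→d8:-→d9:-→d10:-→d11:-→d12:-→d13:-→d14:-→d15:-→d16:-→d17:-→d18:-→d19:-→d20:-→d21:-→d22:-→d23:-→d24:-→d25:-→d26:-→d27:-→d28:-→d29:-→d30:-→d31:-→d32:H5  best=H5
  ? 39.98.92.239  path d0:H2→d1:-→d2:-→d3:-→d4:-→d5:-→d6:-→d7:-→d8:-→d9:-→d10:-  best=H2
  ? 44.76.5.98  path d0:H2→d1:-→d2:-→d3:-→d4:-  best=H2
  ? 39.66.92.239  path d0:H2→d1:-→d2:-→d3:-→d4:-→d5:-→d6:-→d7:-→d8:-→d9:-→d10:-→d11:-→d12:-→d13:-→d14:-→d15:-→d16:-→d17:-→d18:-→d19:-→d20:-→d21:-→d22:-→d23:-→d24:-→d25:-→d26:-→d27:-→d28:-→d29:-→d30:-→d31:-→d32:H5  best=H5
  + 0.0.0.0/0 (H1) depth=0
  + 39.66.92.0/24 (H1) depth=24
  + 23.116.17.144/28 (H2) depth=28
  - 39.66.92.239/32 clear@32
  + 39.66.92.224/28 (H6) depth=28

== LOOKUPS ==
["H5","H2","H2","H5"]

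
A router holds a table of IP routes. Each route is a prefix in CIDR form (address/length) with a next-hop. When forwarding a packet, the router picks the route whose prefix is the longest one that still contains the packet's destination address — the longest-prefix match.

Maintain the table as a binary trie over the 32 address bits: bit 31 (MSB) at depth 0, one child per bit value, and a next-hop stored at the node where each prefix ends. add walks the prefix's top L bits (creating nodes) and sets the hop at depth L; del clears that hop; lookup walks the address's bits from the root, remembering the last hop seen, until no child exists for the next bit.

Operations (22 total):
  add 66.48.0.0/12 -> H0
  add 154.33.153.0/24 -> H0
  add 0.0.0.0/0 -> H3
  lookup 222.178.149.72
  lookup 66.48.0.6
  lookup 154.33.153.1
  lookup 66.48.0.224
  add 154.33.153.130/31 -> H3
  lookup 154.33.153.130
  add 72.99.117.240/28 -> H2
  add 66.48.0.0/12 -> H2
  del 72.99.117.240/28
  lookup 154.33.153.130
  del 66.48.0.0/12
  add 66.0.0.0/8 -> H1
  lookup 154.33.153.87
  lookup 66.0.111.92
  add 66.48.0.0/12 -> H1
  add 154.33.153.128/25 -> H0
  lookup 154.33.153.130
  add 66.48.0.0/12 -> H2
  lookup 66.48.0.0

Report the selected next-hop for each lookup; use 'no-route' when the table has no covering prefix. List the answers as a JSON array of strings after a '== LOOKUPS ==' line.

Trace:
  + 66.48.0.0/12 (H0) depth=12
  + 154.33.153.0/24 (H0) depth=24
  + 0.0.0.0/0 (H3) depth=0
  Q 222.178.149.72: descend 1 ; hops seen [H3] ; pick H3
  Q 66.48.0.6: descend 010000100011 ; hops seen [H3,H0] ; pick H0
  Q 154.33.153.1: descend 100110100010000110011001 ; hops seen [H3,H0] ; pick H0
  Q 66.48.0.224: descend 010000100011 ; hops seen [H3,H0] ; pick H0
  + 154.33.153.130/31 (H3) depth=31
  Q 154.33.153.130: descend 1001101000100001100110011000001 ; hops seen [H3,H0,H3] ; pick H3
  + 72.99.117.240/28 (H2) depth=28
  + 66.48.0.0/12 (H2) depth=12
  del 72.99.117.240/28 (clear depth 28)
  Q 154.33.153.130: descend 1001101000100001100110011000001 ; hops seen [H3,H0,H3] ; pick H3
  del 66.48.0.0/12 (clear depth 12)
  + 66.0.0.0/8 (H1) depth=8
  Q 154.33.153.87: descend 100110100010000110011001 ; hops seen [H3,H0] ; pick H0
  Q 66.0.111.92: descend 0100001000 ; hops seen [H3,H1] ; pick H1
  + 66.48.0.0/12 (H1) depth=12
  + 154.33.153.128/25 (H0) depth=25
  Q 154.33.153.130: descend 1001101000100001100110011000001 ; hops seen [H3,H0,H0,H3] ; pick H3
  + 66.48.0.0/12 (H2) depth=12
  Q 66.48.0.0: descend 010000100011 ; hops seen [H3,H1,H2] ; pick H2

== LOOKUPS ==
["H3","H0","H0","H0","H3","H3","H0","H1","H3","H2"]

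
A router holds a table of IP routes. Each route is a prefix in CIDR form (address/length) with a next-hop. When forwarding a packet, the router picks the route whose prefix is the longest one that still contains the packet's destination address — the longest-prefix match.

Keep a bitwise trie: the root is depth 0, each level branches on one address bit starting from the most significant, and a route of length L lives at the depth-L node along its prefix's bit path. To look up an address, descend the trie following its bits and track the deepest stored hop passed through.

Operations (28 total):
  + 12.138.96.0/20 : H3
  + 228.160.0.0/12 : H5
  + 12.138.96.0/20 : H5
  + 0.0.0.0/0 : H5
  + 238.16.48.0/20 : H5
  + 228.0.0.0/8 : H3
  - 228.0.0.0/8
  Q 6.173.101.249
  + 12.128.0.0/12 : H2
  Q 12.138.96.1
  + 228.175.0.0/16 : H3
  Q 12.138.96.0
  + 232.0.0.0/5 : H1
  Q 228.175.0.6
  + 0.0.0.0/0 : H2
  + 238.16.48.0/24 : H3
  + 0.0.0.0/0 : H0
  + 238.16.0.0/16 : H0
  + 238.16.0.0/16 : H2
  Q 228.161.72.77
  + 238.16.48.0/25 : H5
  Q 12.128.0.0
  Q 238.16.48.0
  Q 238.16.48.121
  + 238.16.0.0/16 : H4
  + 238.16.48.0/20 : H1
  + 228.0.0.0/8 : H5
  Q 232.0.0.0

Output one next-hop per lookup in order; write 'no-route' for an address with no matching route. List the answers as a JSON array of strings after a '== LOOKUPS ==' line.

Apply in order:
  + 12.138.96.0/20 (H3) depth=20
  + 228.160.0.0/12 (H5) depth=12
  + 12.138.96.0/20 (H5) depth=20
  + 0.0.0.0/0 (H5) depth=0
  + 238.16.48.0/20 (H5) depth=20
  + 228.0.0.0/8 (H3) depth=8
  del 228.0.0.0/8 (clear depth 8)
  ? 6.173.101.249  path d0:H5→d1:-→d2:-→d3:-→d4:-  best=H5
  + 12.128.0.0/12 (H2) depth=12
  ? 12.138.96.1  path d0:H5→d1:-→d2:-→d3:-→d4:-→d5:-→d6:-→d7:-→d8:-→d9:-→d10:-→d11:-→d12:H2→d13:-→d14:-→d15:-→d16:-→d17:-→d18:-→d19:-→d20:H5  best=H5
  + 228.175.0.0/16 (H3) depth=16
  ? 12.138.96.0  path d0:H5→d1:-→d2:-→d3:-→d4:-→d5:-→d6:-→d7:-→d8:-→d9:-→d10:-→d11:-→d12:H2→d13:-→d14:-→d15:-→d16:-→d17:-→d18:-→d19:-→d20:H5  best=H5
  + 232.0.0.0/5 (H1) depth=5
  ? 228.175.0.6  path d0:H5→d1:-→d2:-→d3:-→d4:-→d5:-→d6:-→d7:-→d8:-→d9:-→d10:-→d11:-→d12:H5→d13:-→d14:-→d15:-→d16:H3  best=H3
  + 0.0.0.0/0 (H2) depth=0
  + 238.16.48.0/24 (H3) depth=24
  + 0.0.0.0/0 (H0) depth=0
  + 238.16.0.0/16 (H0) depth=16
  + 238.16.0.0/16 (H2) depth=16
  ? 228.161.72.77  path d0:H0→d1:-→d2:-→d3:-→d4:-→d5:-→d6:-→d7:-→d8:-→d9:-→d10:-→d11:-→d12:H5  best=H5
  + 238.16.48.0/25 (H5) depth=25
  ? 12.128.0.0  path d0:H0→d1:-→d2:-→d3:-→d4:-→d5:-→d6:-→d7:-→d8:-→d9:-→d10:-→d11:-→d12:H2  best=H2
  ? 238.16.48.0  path d0:H0→d1:-→d2:-→d3:-→d4:-→d5:H1→d6:-→d7:-→d8:-→d9:-→d10:-→d11:-→d12:-→d13:-→d14:-→d15:-→d16:H2→d17:-→d18:-→d19:-→d20:H5→d21:-→d22:-→d23:-→d24:H3→d25:H5  best=H5
  ? 238.16.48.121  path d0:H0→d1:-→d2:-→d3:-→d4:-→d5:H1→d6:-→d7:-→d8:-→d9:-→d10:-→d11:-→d12:-→d13:-→d14:-→d15:-→d16:H2→d17:-→d18:-→d19:-→d20:H5→d21:-→d22:-→d23:-→d24:H3→d25:H5  best=H5
  + 238.16.0.0/16 (H4) depth=16
  + 238.16.48.0/20 (H1) depth=20
  + 228.0.0.0/8 (H5) depth=8
  ? 232.0.0.0  path d0:H0→d1:-→d2:-→d3:-→d4:-→d5:H1  best=H1

== LOOKUPS ==
["H5","H5","H5","H3","H5","H2","H5","H5","H1"]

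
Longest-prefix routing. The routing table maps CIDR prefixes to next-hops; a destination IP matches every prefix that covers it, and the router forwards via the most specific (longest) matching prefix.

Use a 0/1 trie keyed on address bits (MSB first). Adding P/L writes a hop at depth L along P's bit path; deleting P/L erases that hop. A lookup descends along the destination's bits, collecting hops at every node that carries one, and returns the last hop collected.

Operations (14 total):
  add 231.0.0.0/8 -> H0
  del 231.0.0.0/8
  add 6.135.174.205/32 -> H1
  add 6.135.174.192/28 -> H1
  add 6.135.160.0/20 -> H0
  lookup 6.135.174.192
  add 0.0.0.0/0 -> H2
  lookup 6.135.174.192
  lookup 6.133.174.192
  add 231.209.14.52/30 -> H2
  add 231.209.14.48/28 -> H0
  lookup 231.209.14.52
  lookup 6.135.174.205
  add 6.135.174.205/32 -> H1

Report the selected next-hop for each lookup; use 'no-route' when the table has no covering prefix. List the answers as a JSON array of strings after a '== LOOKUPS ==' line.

Apply in order:
  + 231.0.0.0/8 (H0) depth=8
  - 231.0.0.0/8 clear@8
  + 6.135.174.205/32 (H1) depth=32
  + 6.135.174.192/28 (H1) depth=28
  + 6.135.160.0/20 (H0) depth=20
  ? 6.135.174.192  path d0:-→d1:-→d2:-→d3:-→d4:-→d5:-→d6:-→d7:-→d8:-→d9:-→d10:-→d11:-→d12:-→d13:-→d14:-→d15:-→d16:-→d17:-→d18:-→d19:-→d20:H0→d21:-→d22:-→d23:-→d24:-→d25:-→d26:-→d27:-→d28:H1  best=H1
  + 0.0.0.0/0 (H2) depth=0
  ? 6.135.174.192  path d0:H2→d1:-→d2:-→d3:-→d4:-→d5:-→d6:-→d7:-→d8:-→d9:-→d10:-→d11:-→d12:-→d13:-→d14:-→d15:-→d16:-→d17:-→d18:-→d19:-→d20:H0→d21:-→d22:-→d23:-→d24:-→d25:-→d26:-→d27:-→d28:H1  best=H1
  ? 6.133.174.192  path d0:H2→d1:-→d2:-→d3:-→d4:-→d5:-→d6:-→d7:-→d8:-→d9:-→d10:-→d11:-→d12:-→d13:-→d14:-  best=H2
  + 231.209.14.52/30 (H2) depth=30
  + 231.209.14.48/28 (H0) depth=28
  ? 231.209.14.52  path d0:H2→d1:-→d2:-→d3:-→d4:-→d5:-→d6:-→d7:-→d8:-→d9:-→d10:-→d11:-→d12:-→d13:-→d14:-→d15:-→d16:-→d17:-→d18:-→d19:-→d20:-→d21:-→d22:-→d23:-→d24:-→d25:-→d26:-→d27:-→d28:H0→d29:-→d30:H2  best=H2
  ? 6.135.174.205  path d0:H2→d1:-→d2:-→d3:-→d4:-→d5:-→d6:-→d7:-→d8:-→d9:-→d10:-→d11:-→d12:-→d13:-→d14:-→d15:-→d16:-→d17:-→d18:-→d19:-→d20:H0→d21:-→d22:-→d23:-→d24:-→d25:-→d26:-→d27:-→d28:H1→d29:-→d30:-→d31:-→d32:H1  best=H1
  + 6.135.174.205/32 (H1) depth=32

== LOOKUPS ==
["H1","H1","H2","H2","H1"]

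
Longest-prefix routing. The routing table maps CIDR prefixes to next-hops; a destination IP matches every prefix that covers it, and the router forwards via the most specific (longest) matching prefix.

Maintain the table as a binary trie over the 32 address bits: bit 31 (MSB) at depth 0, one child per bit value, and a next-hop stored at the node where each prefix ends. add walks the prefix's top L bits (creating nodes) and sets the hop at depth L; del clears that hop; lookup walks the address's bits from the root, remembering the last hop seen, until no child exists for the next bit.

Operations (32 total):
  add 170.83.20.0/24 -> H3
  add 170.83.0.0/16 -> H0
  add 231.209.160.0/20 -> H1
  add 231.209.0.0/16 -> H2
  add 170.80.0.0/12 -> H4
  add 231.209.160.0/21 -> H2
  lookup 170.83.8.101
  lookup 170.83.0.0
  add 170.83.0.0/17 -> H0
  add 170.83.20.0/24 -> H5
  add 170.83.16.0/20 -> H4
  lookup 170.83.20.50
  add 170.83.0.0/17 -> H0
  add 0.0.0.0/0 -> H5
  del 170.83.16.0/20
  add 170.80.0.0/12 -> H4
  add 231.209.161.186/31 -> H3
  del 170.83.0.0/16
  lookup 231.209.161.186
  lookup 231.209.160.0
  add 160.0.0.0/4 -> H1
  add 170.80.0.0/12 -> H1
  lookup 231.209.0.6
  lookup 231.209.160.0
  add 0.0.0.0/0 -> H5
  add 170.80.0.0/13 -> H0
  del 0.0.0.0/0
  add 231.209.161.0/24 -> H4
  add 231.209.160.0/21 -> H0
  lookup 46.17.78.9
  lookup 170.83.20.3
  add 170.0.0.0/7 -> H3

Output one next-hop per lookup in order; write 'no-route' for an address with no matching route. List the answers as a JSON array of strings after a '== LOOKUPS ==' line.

Trace:
  add 170.83.20.0/24 -> H3 at depth 24
  add 170.83.0.0/16 -> H0 at depth 16
  add 231.209.160.0/20 -> H1 at depth 20
  add 231.209.0.0/16 -> H2 at depth 16
  add 170.80.0.0/12 -> H4 at depth 12
  add 231.209.160.0/21 -> H2 at depth 21
  ? 170.83.8.101  path d0:-→d1:-→d2:-→d3:-→d4:-→d5:-→d6:-→d7:-→d8:-→d9:-→d10:-→d11:-→d12:H4→d13:-→d14:-→d15:-→d16:H0→d17:-→d18:-→d19:-  best=H0
  ? 170.83.0.0  path d0:-→d1:-→d2:-→d3:-→d4:-→d5:-→d6:-→d7:-→d8:-→d9:-→d10:-→d11:-→d12:H4→d13:-→d14:-→d15:-→d16:H0→d17:-→d18:-→d19:-  best=H0
  add 170.83.0.0/17 -> H0 at depth 17
  add 170.83.20.0/24 -> H5 at depth 24
  add 170.83.16.0/20 -> H4 at depth 20
  ? 170.83.20.50  path d0:-→d1:-→d2:-→d3:-→d4:-→d5:-→d6:-→d7:-→d8:-→d9:-→d10:-→d11:-→d12:H4→d13:-→d14:-→d15:-→d16:H0→d17:H0→d18:-→d19:-→d20:H4→d21:-→d22:-→d23:-→d24:H5  best=H5
  add 170.83.0.0/17 -> H0 at depth 17
  add 0.0.0.0/0 -> H5 at depth 0
  del 170.83.16.0/20 (clear depth 20)
  add 170.80.0.0/12 -> H4 at depth 12
  add 231.209.161.186/31 -> H3 at depth 31
  del 170.83.0.0/16 (clear depth 16)
  ? 231.209.161.186  path d0:H5→d1:-→d2:-→d3:-→d4:-→d5:-→d6:-→d7:-→d8:-→d9:-→d10:-→d11:-→d12:-→d13:-→d14:-→d15:-→d16:H2→d17:-→d18:-→d19:-→d20:H1→d21:H2→d22:-→d23:-→d24:-→d25:-→d26:-→d27:-→d28:-→d29:-→d30:-→d31:H3  best=H3
  ? 231.209.160.0  path d0:H5→d1:-→d2:-→d3:-→d4:-→d5:-→d6:-→d7:-→d8:-→d9:-→d10:-→d11:-→d12:-→d13:-→d14:-→d15:-→d16:H2→d17:-→d18:-→d19:-→d20:H1→d21:H2→d22:-→d23:-  best=H2
  add 160.0.0.0/4 -> H1 at depth 4
  add 170.80.0.0/12 -> H1 at depth 12
  ? 231.209.0.6  path d0:H5→d1:-→d2:-→d3:-→d4:-→d5:-→d6:-→d7:-→d8:-→d9:-→d10:-→d11:-→d12:-→d13:-→d14:-→d15:-→d16:H2  best=H2
  ? 231.209.160.0  path d0:H5→d1:-→d2:-→d3:-→d4:-→d5:-→d6:-→d7:-→d8:-→d9:-→d10:-→d11:-→d12:-→d13:-→d14:-→d15:-→d16:H2→d17:-→d18:-→d19:-→d20:H1→d21:H2→d22:-→d23:-  best=H2
  add 0.0.0.0/0 -> H5 at depth 0
  add 170.80.0.0/13 -> H0 at depth 13
  del 0.0.0.0/0 (clear depth 0)
  add 231.209.161.0/24 -> H4 at depth 24
  add 231.209.160.0/21 -> H0 at depth 21
  ? 46.17.78.9  path d0:-  best=no-route
  ? 170.83.20.3  path d0:-→d1:-→d2:-→d3:-→d4:H1→d5:-→d6:-→d7:-→d8:-→d9:-→d10:-→d11:-→d12:H1→d13:H0→d14:-→d15:-→d16:-→d17:H0→d18:-→d19:-→d20:-→d21:-→d22:-→d23:-→d24:H5  best=H5
  add 170.0.0.0/7 -> H3 at depth 7

== LOOKUPS ==
["H0","H0","H5","H3","H2","H2","H2","no-route","H5"]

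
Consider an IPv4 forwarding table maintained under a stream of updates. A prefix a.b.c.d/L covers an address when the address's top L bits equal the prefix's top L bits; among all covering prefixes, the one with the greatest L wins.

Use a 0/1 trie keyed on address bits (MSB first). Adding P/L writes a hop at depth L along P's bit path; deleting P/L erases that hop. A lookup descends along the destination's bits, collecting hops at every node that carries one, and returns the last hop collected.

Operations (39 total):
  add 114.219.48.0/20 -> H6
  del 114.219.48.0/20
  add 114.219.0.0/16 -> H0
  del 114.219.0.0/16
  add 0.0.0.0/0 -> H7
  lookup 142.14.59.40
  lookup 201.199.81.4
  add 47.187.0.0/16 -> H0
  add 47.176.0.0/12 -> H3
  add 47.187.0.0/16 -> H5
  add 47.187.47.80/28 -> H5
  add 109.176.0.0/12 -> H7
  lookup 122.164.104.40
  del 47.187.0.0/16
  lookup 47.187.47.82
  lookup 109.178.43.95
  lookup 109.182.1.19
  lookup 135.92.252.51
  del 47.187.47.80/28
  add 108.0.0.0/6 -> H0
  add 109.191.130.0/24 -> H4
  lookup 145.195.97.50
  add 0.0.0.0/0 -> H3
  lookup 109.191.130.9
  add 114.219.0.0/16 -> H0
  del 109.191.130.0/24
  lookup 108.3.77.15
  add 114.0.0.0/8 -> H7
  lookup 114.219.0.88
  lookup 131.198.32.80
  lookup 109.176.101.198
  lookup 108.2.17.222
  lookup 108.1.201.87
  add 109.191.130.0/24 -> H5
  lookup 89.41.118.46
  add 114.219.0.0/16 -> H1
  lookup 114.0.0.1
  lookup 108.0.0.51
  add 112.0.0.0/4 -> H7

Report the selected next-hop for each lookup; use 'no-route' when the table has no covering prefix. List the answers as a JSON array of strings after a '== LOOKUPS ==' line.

Trace:
  add 114.219.48.0/20 -> H6 at depth 20
  - 114.219.48.0/20 clear@20
  add 114.219.0.0/16 -> H0 at depth 16
  - 114.219.0.0/16 clear@16
  add 0.0.0.0/0 -> H7 at depth 0
  lookup 142.14.59.40: bits ε walk d0:H7 -> H7
  lookup 201.199.81.4: bits ε walk d0:H7 -> H7
  add 47.187.0.0/16 -> H0 at depth 16
  add 47.176.0.0/12 -> H3 at depth 12
  add 47.187.0.0/16 -> H5 at depth 16
  add 47.187.47.80/28 -> H5 at depth 28
  add 109.176.0.0/12 -> H7 at depth 12
  lookup 122.164.104.40: bits 0111 walk d0:H7→d1:-→d2:-→d3:-→d4:- -> H7
  - 47.187.0.0/16 clear@16
  lookup 47.187.47.82: bits 0010111110111011001011110101 walk d0:H7→d1:-→d2:-→d3:-→d4:-→d5:-→d6:-→d7:-→d8:-→d9:-→d10:-→d11:-→d12:H3→d13:-→d14:-→d15:-→d16:-→d17:-→d18:-→d19:-→d20:-→d21:-→d22:-→d23:-→d24:-→d25:-→d26:-→d27:-→d28:H5 -> H5
  lookup 109.178.43.95: bits 011011011011 walk d0:H7→d1:-→d2:-→d3:-→d4:-→d5:-→d6:-→d7:-→d8:-→d9:-→d10:-→d11:-→d12:H7 -> H7
  lookup 109.182.1.19: bits 011011011011 walk d0:H7→d1:-→d2:-→d3:-→d4:-→d5:-→d6:-→d7:-→d8:-→d9:-→d10:-→d11:-→d12:H7 -> H7
  lookup 135.92.252.51: bits ε walk d0:H7 -> H7
  - 47.187.47.80/28 clear@28
  add 108.0.0.0/6 -> H0 at depth 6
  add 109.191.130.0/24 -> H4 at depth 24
  lookup 145.195.97.50: bits ε walk d0:H7 -> H7
  add 0.0.0.0/0 -> H3 at depth 0
  lookup 109.191.130.9: bits 011011011011111110000010 walk d0:H3→d1:-→d2:-→d3:-→d4:-→d5:-→d6:H0→d7:-→d8:-→d9:-→d10:-→d11:-→d12:H7→d13:-→d14:-→d15:-→d16:-→d17:-→d18:-→d19:-→d20:-→d21:-→d22:-→d23:-→d24:H4 -> H4
  add 114.219.0.0/16 -> H0 at depth 16
  - 109.191.130.0/24 clear@24
  lookup 108.3.77.15: bits 0110110 walk d0:H3→d1:-→d2:-→d3:-→d4:-→d5:-→d6:H0→d7:- -> H0
  add 114.0.0.0/8 -> H7 at depth 8
  lookup 114.219.0.88: bits 011100101101101100 walk d0:H3→d1:-→d2:-→d3:-→d4:-→d5:-→d6:-→d7:-→d8:H7→d9:-→d10:-→d11:-→d12:-→d13:-→d14:-→d15:-→d16:H0→d17:-→d18:- -> H0
  lookup 131.198.32.80: bits ε walk d0:H3 -> H3
  lookup 109.176.101.198: bits 011011011011 walk d0:H3→d1:-→d2:-→d3:-→d4:-→d5:-→d6:H0→d7:-→d8:-→d9:-→d10:-→d11:-→d12:H7 -> H7
  lookup 108.2.17.222: bits 0110110 walk d0:H3→d1:-→d2:-→d3:-→d4:-→d5:-→d6:H0→d7:- -> H0
  lookup 108.1.201.87: bits 0110110 walk d0:H3→d1:-→d2:-→d3:-→d4:-→d5:-→d6:H0→d7:- -> H0
  add 109.191.130.0/24 -> H5 at depth 24
  lookup 89.41.118.46: bits 01 walk d0:H3→d1:-→d2:- -> H3
  add 114.219.0.0/16 -> H1 at depth 16
  lookup 114.0.0.1: bits 01110010 walk d0:H3→d1:-→d2:-→d3:-→d4:-→d5:-→d6:-→d7:-→d8:H7 -> H7
  lookup 108.0.0.51: bits 0110110 walk d0:H3→d1:-→d2:-→d3:-→d4:-→d5:-→d6:H0→d7:- -> H0
  add 112.0.0.0/4 -> H7 at depth 4

== LOOKUPS ==
["H7","H7","H7","H5","H7","H7","H7","H7","H4","H0","H0","H3","H7","H0","H0","H3","H7","H0"]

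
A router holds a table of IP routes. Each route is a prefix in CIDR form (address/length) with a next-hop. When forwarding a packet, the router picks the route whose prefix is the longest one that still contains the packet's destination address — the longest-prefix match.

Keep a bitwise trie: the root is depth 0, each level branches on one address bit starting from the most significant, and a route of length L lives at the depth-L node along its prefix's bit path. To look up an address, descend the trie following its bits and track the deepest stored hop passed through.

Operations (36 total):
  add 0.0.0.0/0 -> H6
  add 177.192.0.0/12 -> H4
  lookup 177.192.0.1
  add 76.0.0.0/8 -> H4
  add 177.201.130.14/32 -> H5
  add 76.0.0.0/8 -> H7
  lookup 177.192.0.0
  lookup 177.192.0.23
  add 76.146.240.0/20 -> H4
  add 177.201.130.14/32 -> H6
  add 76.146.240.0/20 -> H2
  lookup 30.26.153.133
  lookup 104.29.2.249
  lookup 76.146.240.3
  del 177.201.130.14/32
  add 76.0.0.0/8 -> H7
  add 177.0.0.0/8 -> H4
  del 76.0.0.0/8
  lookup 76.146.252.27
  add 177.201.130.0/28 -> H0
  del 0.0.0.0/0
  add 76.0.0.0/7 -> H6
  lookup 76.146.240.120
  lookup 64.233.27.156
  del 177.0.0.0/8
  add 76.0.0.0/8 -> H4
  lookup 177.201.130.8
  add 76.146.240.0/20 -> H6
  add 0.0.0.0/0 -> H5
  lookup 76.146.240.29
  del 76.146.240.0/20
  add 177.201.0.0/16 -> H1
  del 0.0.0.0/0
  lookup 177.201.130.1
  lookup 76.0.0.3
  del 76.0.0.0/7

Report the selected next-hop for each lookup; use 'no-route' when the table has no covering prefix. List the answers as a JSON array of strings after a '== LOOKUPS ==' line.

Trace:
  + 0.0.0.0/0 (H6) depth=0
  + 177.192.0.0/12 (H4) depth=12
  ? 177.192.0.1  path d0:H6→d1:-→d2:-→d3:-→d4:-→d5:-→d6:-→d7:-→d8:-→d9:-→d10:-→d11:-→d12:H4  best=H4
  + 76.0.0.0/8 (H4) depth=8
  + 177.201.130.14/32 (H5) depth=32
  + 76.0.0.0/8 (H7) depth=8
  ? 177.192.0.0  path d0:H6→d1:-→d2:-→d3:-→d4:-→d5:-→d6:-→d7:-→d8:-→d9:-→d10:-→d11:-→d12:H4  best=H4
  ? 177.192.0.23  path d0:H6→d1:-→d2:-→d3:-→d4:-→d5:-→d6:-→d7:-→d8:-→d9:-→d10:-→d11:-→d12:H4  best=H4
  + 76.146.240.0/20 (H4) depth=20
  + 177.201.130.14/32 (H6) depth=32
  + 76.146.240.0/20 (H2) depth=20
  ? 30.26.153.133  path d0:H6→d1:-  best=H6
  ? 104.29.2.249  path d0:H6→d1:-→d2:-  best=H6
  ? 76.146.240.3  path d0:H6→d1:-→d2:-→d3:-→d4:-→d5:-→d6:-→d7:-→d8:H7→d9:-→d10:-→d11:-→d12:-→d13:-→d14:-→d15:-→d16:-→d17:-→d18:-→d19:-→d20:H2  best=H2
  del 177.201.130.14/32 (clear depth 32)
  + 76.0.0.0/8 (H7) depth=8
  + 177.0.0.0/8 (H4) depth=8
  del 76.0.0.0/8 (clear depth 8)
  ? 76.146.252.27  path d0:H6→d1:-→d2:-→d3:-→d4:-→d5:-→d6:-→d7:-→d8:-→d9:-→d10:-→d11:-→d12:-→d13:-→d14:-→d15:-→d16:-→d17:-→d18:-→d19:-→d20:H2  best=H2
  + 177.201.130.0/28 (H0) depth=28
  del 0.0.0.0/0 (clear depth 0)
  + 76.0.0.0/7 (H6) depth=7
  ? 76.146.240.120  path d0:-→d1:-→d2:-→d3:-→d4:-→d5:-→d6:-→d7:H6→d8:-→d9:-→d10:-→d11:-→d12:-→d13:-→d14:-→d15:-→d16:-→d17:-→d18:-→d19:-→d20:H2  best=H2
  ? 64.233.27.156  path d0:-→d1:-→d2:-→d3:-→d4:-  best=no-route
  del 177.0.0.0/8 (clear depth 8)
  + 76.0.0.0/8 (H4) depth=8
  ? 177.201.130.8  path d0:-→d1:-→d2:-→d3:-→d4:-→d5:-→d6:-→d7:-→d8:-→d9:-→d10:-→d11:-→d12:H4→d13:-→d14:-→d15:-→d16:-→d17:-→d18:-→d19:-→d20:-→d21:-→d22:-→d23:-→d24:-→d25:-→d26:-→d27:-→d28:H0→d29:-  best=H0
  + 76.146.240.0/20 (H6) depth=20
  + 0.0.0.0/0 (H5) depth=0
  ? 76.146.240.29  path d0:H5→d1:-→d2:-→d3:-→d4:-→d5:-→d6:-→d7:H6→d8:H4→d9:-→d10:-→d11:-→d12:-→d13:-→d14:-→d15:-→d16:-→d17:-→d18:-→d19:-→d20:H6  best=H6
  del 76.146.240.0/20 (clear depth 20)
  + 177.201.0.0/16 (H1) depth=16
  del 0.0.0.0/0 (clear depth 0)
  ? 177.201.130.1  path d0:-→d1:-→d2:-→d3:-→d4:-→d5:-→d6:-→d7:-→d8:-→d9:-→d10:-→d11:-→d12:H4→d13:-→d14:-→d15:-→d16:H1→d17:-→d18:-→d19:-→d20:-→d21:-→d22:-→d23:-→d24:-→d25:-→d26:-→d27:-→d28:H0  best=H0
  ? 76.0.0.3  path d0:-→d1:-→d2:-→d3:-→d4:-→d5:-→d6:-→d7:H6→d8:H4  best=H4
  del 76.0.0.0/7 (clear depth 7)

== LOOKUPS ==
["H4","H4","H4","H6","H6","H2","H2","H2","no-route","H0","H6","H0","H4"]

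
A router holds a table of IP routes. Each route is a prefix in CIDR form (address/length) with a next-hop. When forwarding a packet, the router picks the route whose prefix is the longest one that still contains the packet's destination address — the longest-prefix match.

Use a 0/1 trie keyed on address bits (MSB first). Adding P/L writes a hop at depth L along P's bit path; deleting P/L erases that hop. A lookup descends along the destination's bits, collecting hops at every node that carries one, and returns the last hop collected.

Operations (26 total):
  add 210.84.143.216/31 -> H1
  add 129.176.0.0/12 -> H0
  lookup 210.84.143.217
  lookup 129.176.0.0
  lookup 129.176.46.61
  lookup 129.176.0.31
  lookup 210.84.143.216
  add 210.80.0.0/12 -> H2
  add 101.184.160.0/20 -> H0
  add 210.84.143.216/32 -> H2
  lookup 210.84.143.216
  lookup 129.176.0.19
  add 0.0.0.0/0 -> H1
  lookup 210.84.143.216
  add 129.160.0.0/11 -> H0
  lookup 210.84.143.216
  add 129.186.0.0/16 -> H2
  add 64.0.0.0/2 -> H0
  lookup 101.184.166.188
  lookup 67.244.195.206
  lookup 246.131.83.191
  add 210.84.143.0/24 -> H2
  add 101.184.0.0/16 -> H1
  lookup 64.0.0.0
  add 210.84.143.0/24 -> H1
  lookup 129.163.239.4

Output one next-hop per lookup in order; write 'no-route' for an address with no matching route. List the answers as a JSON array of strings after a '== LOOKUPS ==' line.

Trace:
  add 210.84.143.216/31 -> H1 at depth 31
  add 129.176.0.0/12 -> H0 at depth 12
  ? 210.84.143.217  path d0:-→d1:-→d2:-→d3:-→d4:-→d5:-→d6:-→d7:-→d8:-→d9:-→d10:-→d11:-→d12:-→d13:-→d14:-→d15:-→d16:-→d17:-→d18:-→d19:-→d20:-→d21:-→d22:-→d23:-→d24:-→d25:-→d26:-→d27:-→d28:-→d29:-→d30:-→d31:H1  best=H1
  ? 129.176.0.0  path d0:-→d1:-→d2:-→d3:-→d4:-→d5:-→d6:-→d7:-→d8:-→d9:-→d10:-→d11:-→d12:H0  best=H0
  ? 129.176.46.61  path d0:-→d1:-→d2:-→d3:-→d4:-→d5:-→d6:-→d7:-→d8:-→d9:-→d10:-→d11:-→d12:H0  best=H0
  ? 129.176.0.31  path d0:-→d1:-→d2:-→d3:-→d4:-→d5:-→d6:-→d7:-→d8:-→d9:-→d10:-→d11:-→d12:H0  best=H0
  ? 210.84.143.216  path d0:-→d1:-→d2:-→d3:-→d4:-→d5:-→d6:-→d7:-→d8:-→d9:-→d10:-→d11:-→d12:-→d13:-→d14:-→d15:-→d16:-→d17:-→d18:-→d19:-→d20:-→d21:-→d22:-→d23:-→d24:-→d25:-→d26:-→d27:-→d28:-→d29:-→d30:-→d31:H1  best=H1
  add 210.80.0.0/12 -> H2 at depth 12
  add 101.184.160.0/20 -> H0 at depth 20
  add 210.84.143.216/32 -> H2 at depth 32
  ? 210.84.143.216  path d0:-→d1:-→d2:-→d3:-→d4:-→d5:-→d6:-→d7:-→d8:-→d9:-→d10:-→d11:-→d12:H2→d13:-→d14:-→d15:-→d16:-→d17:-→d18:-→d19:-→d20:-→d21:-→d22:-→d23:-→d24:-→d25:-→d26:-→d27:-→d28:-→d29:-→d30:-→d31:H1→d32:H2  best=H2
  ? 129.176.0.19  path d0:-→d1:-→d2:-→d3:-→d4:-→d5:-→d6:-→d7:-→d8:-→d9:-→d10:-→d11:-→d12:H0  best=H0
  add 0.0.0.0/0 -> H1 at depth 0
  ? 210.84.143.216  path d0:H1→d1:-→d2:-→d3:-→d4:-→d5:-→d6:-→d7:-→d8:-→d9:-→d10:-→d11:-→d12:H2→d13:-→d14:-→d15:-→d16:-→d17:-→d18:-→d19:-→d20:-→d21:-→d22:-→d23:-→d24:-→d25:-→d26:-→d27:-→d28:-→d29:-→d30:-→d31:H1→d32:H2  best=H2
  add 129.160.0.0/11 -> H0 at depth 11
  ? 210.84.143.216  path d0:H1→d1:-→d2:-→d3:-→d4:-→d5:-→d6:-→d7:-→d8:-→d9:-→d10:-→d11:-→d12:H2→d13:-→d14:-→d15:-→d16:-→d17:-→d18:-→d19:-→d20:-→d21:-→d22:-→d23:-→d24:-→d25:-→d26:-→d27:-→d28:-→d29:-→d30:-→d31:H1→d32:H2  best=H2
  add 129.186.0.0/16 -> H2 at depth 16
  add 64.0.0.0/2 -> H0 at depth 2
  ? 101.184.166.188  path d0:H1→d1:-→d2:H0→d3:-→d4:-→d5:-→d6:-→d7:-→d8:-→d9:-→d10:-→d11:-→d12:-→d13:-→d14:-→d15:-→d16:-→d17:-→d18:-→d19:-→d20:H0  best=H0
  ? 67.244.195.206  path d0:H1→d1:-→d2:H0  best=H0
  ? 246.131.83.191  path d0:H1→d1:-→d2:-  best=H1
  add 210.84.143.0/24 -> H2 at depth 24
  add 101.184.0.0/16 -> H1 at depth 16
  ? 64.0.0.0  path d0:H1→d1:-→d2:H0  best=H0
  add 210.84.143.0/24 -> H1 at depth 24
  ? 129.163.239.4  path d0:H1→d1:-→d2:-→d3:-→d4:-→d5:-→d6:-→d7:-→d8:-→d9:-→d10:-→d11:H0  best=H0

== LOOKUPS ==
["H1","H0","H0","H0","H1","H2","H0","H2","H2","H0","H0","H1","H0","H0"]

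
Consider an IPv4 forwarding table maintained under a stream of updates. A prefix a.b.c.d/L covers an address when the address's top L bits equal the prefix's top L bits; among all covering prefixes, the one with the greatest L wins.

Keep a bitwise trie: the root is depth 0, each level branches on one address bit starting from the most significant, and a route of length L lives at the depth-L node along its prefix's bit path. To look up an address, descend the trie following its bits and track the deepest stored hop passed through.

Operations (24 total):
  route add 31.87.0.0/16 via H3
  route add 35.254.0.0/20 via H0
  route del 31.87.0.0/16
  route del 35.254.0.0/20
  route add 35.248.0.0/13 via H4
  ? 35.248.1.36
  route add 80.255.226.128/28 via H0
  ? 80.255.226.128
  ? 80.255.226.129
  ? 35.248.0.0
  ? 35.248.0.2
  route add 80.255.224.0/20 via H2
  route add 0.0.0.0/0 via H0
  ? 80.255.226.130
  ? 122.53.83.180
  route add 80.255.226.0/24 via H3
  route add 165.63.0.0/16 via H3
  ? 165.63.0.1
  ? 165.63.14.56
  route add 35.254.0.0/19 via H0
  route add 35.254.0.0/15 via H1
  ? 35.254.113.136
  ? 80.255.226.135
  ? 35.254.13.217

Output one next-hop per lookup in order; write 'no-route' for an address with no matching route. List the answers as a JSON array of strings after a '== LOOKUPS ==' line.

Apply in order:
  add 31.87.0.0/16 -> H3 at depth 16
  add 35.254.0.0/20 -> H0 at depth 20
  del 31.87.0.0/16 (clear depth 16)
  del 35.254.0.0/20 (clear depth 20)
  add 35.248.0.0/13 -> H4 at depth 13
  ? 35.248.1.36  path d0:-→d1:-→d2:-→d3:-→d4:-→d5:-→d6:-→d7:-→d8:-→d9:-→d10:-→d11:-→d12:-→d13:H4  best=H4
  add 80.255.226.128/28 -> H0 at depth 28
  ? 80.255.226.128  path d0:-→d1:-→d2:-→d3:-→d4:-→d5:-→d6:-→d7:-→d8:-→d9:-→d10:-→d11:-→d12:-→d13:-→d14:-→d15:-→d16:-→d17:-→d18:-→d19:-→d20:-→d21:-→d22:-→d23:-→d24:-→d25:-→d26:-→d27:-→d28:H0  best=H0
  ? 80.255.226.129  path d0:-→d1:-→d2:-→d3:-→d4:-→d5:-→d6:-→d7:-→d8:-→d9:-→d10:-→d11:-→d12:-→d13:-→d14:-→d15:-→d16:-→d17:-→d18:-→d19:-→d20:-→d21:-→d22:-→d23:-→d24:-→d25:-→d26:-→d27:-→d28:H0  best=H0
  ? 35.248.0.0  path d0:-→d1:-→d2:-→d3:-→d4:-→d5:-→d6:-→d7:-→d8:-→d9:-→d10:-→d11:-→d12:-→d13:H4  best=H4
  ? 35.248.0.2  path d0:-→d1:-→d2:-→d3:-→d4:-→d5:-→d6:-→d7:-→d8:-→d9:-→d10:-→d11:-→d12:-→d13:H4  best=H4
  add 80.255.224.0/20 -> H2 at depth 20
  add 0.0.0.0/0 -> H0 at depth 0
  ? 80.255.226.130  path d0:H0→d1:-→d2:-→d3:-→d4:-→d5:-→d6:-→d7:-→d8:-→d9:-→d10:-→d11:-→d12:-→d13:-→d14:-→d15:-→d16:-→d17:-→d18:-→d19:-→d20:H2→d21:-→d22:-→d23:-→d24:-→d25:-→d26:-→d27:-→d28:H0  best=H0
  ? 122.53.83.180  path d0:H0→d1:-→d2:-  best=H0
  add 80.255.226.0/24 -> H3 at depth 24
  add 165.63.0.0/16 -> H3 at depth 16
  ? 165.63.0.1  path d0:H0→d1:-→d2:-→d3:-→d4:-→d5:-→d6:-→d7:-→d8:-→d9:-→d10:-→d11:-→d12:-→d13:-→d14:-→d15:-→d16:H3  best=H3
  ? 165.63.14.56  path d0:H0→d1:-→d2:-→d3:-→d4:-→d5:-→d6:-→d7:-→d8:-→d9:-→d10:-→d11:-→d12:-→d13:-→d14:-→d15:-→d16:H3  best=H3
  add 35.254.0.0/19 -> H0 at depth 19
  add 35.254.0.0/15 -> H1 at depth 15
  ? 35.254.113.136  path d0:H0→d1:-→d2:-→d3:-→d4:-→d5:-→d6:-→d7:-→d8:-→d9:-→d10:-→d11:-→d12:-→d13:H4→d14:-→d15:H1→d16:-→d17:-  best=H1
  ? 80.255.226.135  path d0:H0→d1:-→d2:-→d3:-→d4:-→d5:-→d6:-→d7:-→d8:-→d9:-→d10:-→d11:-→d12:-→d13:-→d14:-→d15:-→d16:-→d17:-→d18:-→d19:-→d20:H2→d21:-→d22:-→d23:-→d24:H3→d25:-→d26:-→d27:-→d28:H0  best=H0
  ? 35.254.13.217  path d0:H0→d1:-→d2:-→d3:-→d4:-→d5:-→d6:-→d7:-→d8:-→d9:-→d10:-→d11:-→d12:-→d13:H4→d14:-→d15:H1→d16:-→d17:-→d18:-→d19:H0→d20:-  best=H0

== LOOKUPS ==
["H4","H0","H0","H4","H4","H0","H0","H3","H3","H1","H0","H0"]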